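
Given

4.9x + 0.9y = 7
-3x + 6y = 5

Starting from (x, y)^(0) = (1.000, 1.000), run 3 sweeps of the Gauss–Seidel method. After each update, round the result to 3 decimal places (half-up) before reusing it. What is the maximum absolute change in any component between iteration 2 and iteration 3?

0.008

Iteration 1:
  x = (7 - (0.9)·1.000) / (4.9) = 1.245
  y = (5 - (-3)·1.245) / (6) = 1.456
Iteration 2:
  x = (7 - (0.9)·1.456) / (4.9) = 1.161
  y = (5 - (-3)·1.161) / (6) = 1.414
Iteration 3:
  x = (7 - (0.9)·1.414) / (4.9) = 1.169
  y = (5 - (-3)·1.169) / (6) = 1.418
Change: (0.008, 0.004) → max |·| = 0.008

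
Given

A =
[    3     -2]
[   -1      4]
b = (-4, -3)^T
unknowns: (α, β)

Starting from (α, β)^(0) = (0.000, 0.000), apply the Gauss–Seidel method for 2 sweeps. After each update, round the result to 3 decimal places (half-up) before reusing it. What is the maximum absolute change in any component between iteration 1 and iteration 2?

0.722

Iteration 1:
  α = (-4 - (-2)·0.000) / (3) = -1.333
  β = (-3 - (-1)·-1.333) / (4) = -1.083
Iteration 2:
  α = (-4 - (-2)·-1.083) / (3) = -2.055
  β = (-3 - (-1)·-2.055) / (4) = -1.264
Change: (-0.722, -0.181) → max |·| = 0.722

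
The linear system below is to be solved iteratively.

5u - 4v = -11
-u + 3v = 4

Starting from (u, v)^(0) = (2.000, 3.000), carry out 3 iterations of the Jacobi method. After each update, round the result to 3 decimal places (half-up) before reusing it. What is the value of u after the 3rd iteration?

-1.080

Iteration 1:
  u = (-11 - (-4)·3.000) / (5) = 0.200
  v = (4 - (-1)·2.000) / (3) = 2.000
Iteration 2:
  u = (-11 - (-4)·2.000) / (5) = -0.600
  v = (4 - (-1)·0.200) / (3) = 1.400
Iteration 3:
  u = (-11 - (-4)·1.400) / (5) = -1.080
  v = (4 - (-1)·-0.600) / (3) = 1.133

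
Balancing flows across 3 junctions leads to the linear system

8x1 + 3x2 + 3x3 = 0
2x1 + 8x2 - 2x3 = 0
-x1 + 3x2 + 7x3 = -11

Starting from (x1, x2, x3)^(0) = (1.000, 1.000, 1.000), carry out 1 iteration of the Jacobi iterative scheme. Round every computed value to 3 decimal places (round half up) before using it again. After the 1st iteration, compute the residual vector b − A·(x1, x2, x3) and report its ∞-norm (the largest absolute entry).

Iteration 1:
  x1 = (0 - (3)·1.000 - (3)·1.000) / (8) = -0.750
  x2 = (0 - (2)·1.000 - (-2)·1.000) / (8) = 0.000
  x3 = (-11 - (-1)·1.000 - (3)·1.000) / (7) = -1.857
Residual b − A·x = (11.571, -2.214, 1.249); ∞-norm = 11.571

11.571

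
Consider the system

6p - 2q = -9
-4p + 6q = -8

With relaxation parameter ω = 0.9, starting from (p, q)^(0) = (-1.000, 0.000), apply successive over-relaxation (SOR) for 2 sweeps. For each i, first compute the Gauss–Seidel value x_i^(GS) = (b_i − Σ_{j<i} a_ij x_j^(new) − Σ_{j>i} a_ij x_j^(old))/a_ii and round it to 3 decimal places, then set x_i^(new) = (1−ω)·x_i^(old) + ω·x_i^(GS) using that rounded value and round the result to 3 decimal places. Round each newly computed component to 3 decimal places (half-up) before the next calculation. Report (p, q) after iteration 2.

Iteration 1:
  p: GS value = (-9 - (-2)·0.000) / (6) = -1.500;  p ← (1−ω)·-1.000 + ω·-1.500 = -1.450
  q: GS value = (-8 - (-4)·-1.450) / (6) = -2.300;  q ← (1−ω)·0.000 + ω·-2.300 = -2.070
Iteration 2:
  p: GS value = (-9 - (-2)·-2.070) / (6) = -2.190;  p ← (1−ω)·-1.450 + ω·-2.190 = -2.116
  q: GS value = (-8 - (-4)·-2.116) / (6) = -2.744;  q ← (1−ω)·-2.070 + ω·-2.744 = -2.677

(-2.116, -2.677)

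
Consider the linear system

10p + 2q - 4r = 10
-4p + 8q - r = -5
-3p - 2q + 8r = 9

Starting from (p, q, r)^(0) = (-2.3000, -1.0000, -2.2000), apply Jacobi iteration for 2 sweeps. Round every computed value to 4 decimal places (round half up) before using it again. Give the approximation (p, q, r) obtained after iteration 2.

Iteration 1:
  p = (10 - (2)·-1.0000 - (-4)·-2.2000) / (10) = 0.3200
  q = (-5 - (-4)·-2.3000 - (-1)·-2.2000) / (8) = -2.0500
  r = (9 - (-3)·-2.3000 - (-2)·-1.0000) / (8) = 0.0125
Iteration 2:
  p = (10 - (2)·-2.0500 - (-4)·0.0125) / (10) = 1.4150
  q = (-5 - (-4)·0.3200 - (-1)·0.0125) / (8) = -0.4634
  r = (9 - (-3)·0.3200 - (-2)·-2.0500) / (8) = 0.7325

(1.4150, -0.4634, 0.7325)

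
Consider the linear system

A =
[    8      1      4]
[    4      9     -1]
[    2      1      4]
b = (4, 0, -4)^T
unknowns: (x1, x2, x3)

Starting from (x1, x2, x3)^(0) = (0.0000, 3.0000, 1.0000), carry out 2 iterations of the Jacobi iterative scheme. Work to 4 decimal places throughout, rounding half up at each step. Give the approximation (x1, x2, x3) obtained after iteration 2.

(1.3611, -0.0278, -0.8403)

Iteration 1:
  x1 = (4 - (1)·3.0000 - (4)·1.0000) / (8) = -0.3750
  x2 = (0 - (4)·0.0000 - (-1)·1.0000) / (9) = 0.1111
  x3 = (-4 - (2)·0.0000 - (1)·3.0000) / (4) = -1.7500
Iteration 2:
  x1 = (4 - (1)·0.1111 - (4)·-1.7500) / (8) = 1.3611
  x2 = (0 - (4)·-0.3750 - (-1)·-1.7500) / (9) = -0.0278
  x3 = (-4 - (2)·-0.3750 - (1)·0.1111) / (4) = -0.8403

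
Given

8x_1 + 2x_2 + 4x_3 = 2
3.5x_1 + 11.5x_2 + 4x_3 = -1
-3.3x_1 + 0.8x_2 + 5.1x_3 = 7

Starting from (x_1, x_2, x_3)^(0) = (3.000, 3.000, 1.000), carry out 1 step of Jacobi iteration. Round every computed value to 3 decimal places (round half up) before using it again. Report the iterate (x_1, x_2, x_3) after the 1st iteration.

(-1.000, -1.348, 2.843)

Iteration 1:
  x_1 = (2 - (2)·3.000 - (4)·1.000) / (8) = -1.000
  x_2 = (-1 - (3.5)·3.000 - (4)·1.000) / (11.5) = -1.348
  x_3 = (7 - (-3.3)·3.000 - (0.8)·3.000) / (5.1) = 2.843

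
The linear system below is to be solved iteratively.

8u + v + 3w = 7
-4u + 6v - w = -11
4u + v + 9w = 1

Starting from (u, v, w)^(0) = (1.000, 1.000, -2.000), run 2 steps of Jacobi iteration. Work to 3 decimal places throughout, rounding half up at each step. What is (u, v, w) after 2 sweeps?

(1.229, -0.907, -0.389)

Iteration 1:
  u = (7 - (1)·1.000 - (3)·-2.000) / (8) = 1.500
  v = (-11 - (-4)·1.000 - (-1)·-2.000) / (6) = -1.500
  w = (1 - (4)·1.000 - (1)·1.000) / (9) = -0.444
Iteration 2:
  u = (7 - (1)·-1.500 - (3)·-0.444) / (8) = 1.229
  v = (-11 - (-4)·1.500 - (-1)·-0.444) / (6) = -0.907
  w = (1 - (4)·1.500 - (1)·-1.500) / (9) = -0.389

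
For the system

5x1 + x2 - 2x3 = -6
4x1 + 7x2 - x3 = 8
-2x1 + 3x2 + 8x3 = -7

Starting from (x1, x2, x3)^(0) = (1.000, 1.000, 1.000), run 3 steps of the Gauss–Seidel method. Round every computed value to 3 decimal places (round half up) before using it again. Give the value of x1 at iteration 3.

Iteration 1:
  x1 = (-6 - (1)·1.000 - (-2)·1.000) / (5) = -1.000
  x2 = (8 - (4)·-1.000 - (-1)·1.000) / (7) = 1.857
  x3 = (-7 - (-2)·-1.000 - (3)·1.857) / (8) = -1.821
Iteration 2:
  x1 = (-6 - (1)·1.857 - (-2)·-1.821) / (5) = -2.300
  x2 = (8 - (4)·-2.300 - (-1)·-1.821) / (7) = 2.197
  x3 = (-7 - (-2)·-2.300 - (3)·2.197) / (8) = -2.274
Iteration 3:
  x1 = (-6 - (1)·2.197 - (-2)·-2.274) / (5) = -2.549
  x2 = (8 - (4)·-2.549 - (-1)·-2.274) / (7) = 2.275
  x3 = (-7 - (-2)·-2.549 - (3)·2.275) / (8) = -2.365

-2.549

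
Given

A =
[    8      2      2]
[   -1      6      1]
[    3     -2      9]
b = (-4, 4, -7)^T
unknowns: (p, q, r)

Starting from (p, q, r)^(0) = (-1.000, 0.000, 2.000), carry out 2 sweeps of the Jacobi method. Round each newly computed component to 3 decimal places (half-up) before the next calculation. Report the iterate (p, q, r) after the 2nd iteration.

Iteration 1:
  p = (-4 - (2)·0.000 - (2)·2.000) / (8) = -1.000
  q = (4 - (-1)·-1.000 - (1)·2.000) / (6) = 0.167
  r = (-7 - (3)·-1.000 - (-2)·0.000) / (9) = -0.444
Iteration 2:
  p = (-4 - (2)·0.167 - (2)·-0.444) / (8) = -0.431
  q = (4 - (-1)·-1.000 - (1)·-0.444) / (6) = 0.574
  r = (-7 - (3)·-1.000 - (-2)·0.167) / (9) = -0.407

(-0.431, 0.574, -0.407)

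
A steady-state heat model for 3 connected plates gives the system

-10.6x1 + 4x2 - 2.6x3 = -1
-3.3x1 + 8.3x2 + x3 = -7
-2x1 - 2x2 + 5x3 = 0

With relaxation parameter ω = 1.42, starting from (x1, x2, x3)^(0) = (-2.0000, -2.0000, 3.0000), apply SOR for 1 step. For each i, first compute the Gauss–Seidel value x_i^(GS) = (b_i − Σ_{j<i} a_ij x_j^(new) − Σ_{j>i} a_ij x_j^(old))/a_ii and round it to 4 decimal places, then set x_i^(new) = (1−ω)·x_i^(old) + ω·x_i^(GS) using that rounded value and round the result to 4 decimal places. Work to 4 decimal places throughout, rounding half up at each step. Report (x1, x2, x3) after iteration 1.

(-1.1426, -1.5159, -2.7700)

Iteration 1:
  x1: GS value = (-1 - (4)·-2.0000 - (-2.6)·3.0000) / (-10.6) = -1.3962;  x1 ← (1−ω)·-2.0000 + ω·-1.3962 = -1.1426
  x2: GS value = (-7 - (-3.3)·-1.1426 - (1)·3.0000) / (8.3) = -1.6591;  x2 ← (1−ω)·-2.0000 + ω·-1.6591 = -1.5159
  x3: GS value = (0 - (-2)·-1.1426 - (-2)·-1.5159) / (5) = -1.0634;  x3 ← (1−ω)·3.0000 + ω·-1.0634 = -2.7700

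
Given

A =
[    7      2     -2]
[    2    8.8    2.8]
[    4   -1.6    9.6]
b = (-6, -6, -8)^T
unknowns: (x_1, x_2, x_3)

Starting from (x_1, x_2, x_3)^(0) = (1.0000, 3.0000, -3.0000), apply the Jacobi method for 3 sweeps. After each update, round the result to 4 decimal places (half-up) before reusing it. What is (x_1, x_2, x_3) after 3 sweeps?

(-0.8273, -0.5135, -0.3580)

Iteration 1:
  x_1 = (-6 - (2)·3.0000 - (-2)·-3.0000) / (7) = -2.5714
  x_2 = (-6 - (2)·1.0000 - (2.8)·-3.0000) / (8.8) = 0.0455
  x_3 = (-8 - (4)·1.0000 - (-1.6)·3.0000) / (9.6) = -0.7500
Iteration 2:
  x_1 = (-6 - (2)·0.0455 - (-2)·-0.7500) / (7) = -1.0844
  x_2 = (-6 - (2)·-2.5714 - (2.8)·-0.7500) / (8.8) = 0.1412
  x_3 = (-8 - (4)·-2.5714 - (-1.6)·0.0455) / (9.6) = 0.2457
Iteration 3:
  x_1 = (-6 - (2)·0.1412 - (-2)·0.2457) / (7) = -0.8273
  x_2 = (-6 - (2)·-1.0844 - (2.8)·0.2457) / (8.8) = -0.5135
  x_3 = (-8 - (4)·-1.0844 - (-1.6)·0.1412) / (9.6) = -0.3580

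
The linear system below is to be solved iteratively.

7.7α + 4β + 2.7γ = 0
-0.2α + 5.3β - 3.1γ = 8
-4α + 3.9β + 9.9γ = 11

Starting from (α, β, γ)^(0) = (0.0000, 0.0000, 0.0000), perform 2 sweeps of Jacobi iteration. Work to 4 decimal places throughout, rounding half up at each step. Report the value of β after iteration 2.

Iteration 1:
  α = (0 - (4)·0.0000 - (2.7)·0.0000) / (7.7) = 0.0000
  β = (8 - (-0.2)·0.0000 - (-3.1)·0.0000) / (5.3) = 1.5094
  γ = (11 - (-4)·0.0000 - (3.9)·0.0000) / (9.9) = 1.1111
Iteration 2:
  α = (0 - (4)·1.5094 - (2.7)·1.1111) / (7.7) = -1.1737
  β = (8 - (-0.2)·0.0000 - (-3.1)·1.1111) / (5.3) = 2.1593
  γ = (11 - (-4)·0.0000 - (3.9)·1.5094) / (9.9) = 0.5165

2.1593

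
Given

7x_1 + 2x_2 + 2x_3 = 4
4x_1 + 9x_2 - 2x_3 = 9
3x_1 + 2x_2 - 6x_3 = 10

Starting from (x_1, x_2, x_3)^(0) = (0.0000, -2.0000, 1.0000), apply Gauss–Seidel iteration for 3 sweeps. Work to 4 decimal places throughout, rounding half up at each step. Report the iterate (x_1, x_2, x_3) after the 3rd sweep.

(0.7637, 0.3958, -1.1529)

Iteration 1:
  x_1 = (4 - (2)·-2.0000 - (2)·1.0000) / (7) = 0.8571
  x_2 = (9 - (4)·0.8571 - (-2)·1.0000) / (9) = 0.8413
  x_3 = (10 - (3)·0.8571 - (2)·0.8413) / (-6) = -0.9577
Iteration 2:
  x_1 = (4 - (2)·0.8413 - (2)·-0.9577) / (7) = 0.6047
  x_2 = (9 - (4)·0.6047 - (-2)·-0.9577) / (9) = 0.5184
  x_3 = (10 - (3)·0.6047 - (2)·0.5184) / (-6) = -1.1915
Iteration 3:
  x_1 = (4 - (2)·0.5184 - (2)·-1.1915) / (7) = 0.7637
  x_2 = (9 - (4)·0.7637 - (-2)·-1.1915) / (9) = 0.3958
  x_3 = (10 - (3)·0.7637 - (2)·0.3958) / (-6) = -1.1529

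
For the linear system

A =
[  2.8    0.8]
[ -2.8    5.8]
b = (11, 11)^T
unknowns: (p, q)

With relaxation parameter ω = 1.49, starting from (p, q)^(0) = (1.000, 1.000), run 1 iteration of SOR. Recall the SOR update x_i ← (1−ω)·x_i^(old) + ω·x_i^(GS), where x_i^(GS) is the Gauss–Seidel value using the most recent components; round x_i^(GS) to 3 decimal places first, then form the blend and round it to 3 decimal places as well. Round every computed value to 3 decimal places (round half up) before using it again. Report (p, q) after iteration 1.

(4.938, 5.887)

Iteration 1:
  p: GS value = (11 - (0.8)·1.000) / (2.8) = 3.643;  p ← (1−ω)·1.000 + ω·3.643 = 4.938
  q: GS value = (11 - (-2.8)·4.938) / (5.8) = 4.280;  q ← (1−ω)·1.000 + ω·4.280 = 5.887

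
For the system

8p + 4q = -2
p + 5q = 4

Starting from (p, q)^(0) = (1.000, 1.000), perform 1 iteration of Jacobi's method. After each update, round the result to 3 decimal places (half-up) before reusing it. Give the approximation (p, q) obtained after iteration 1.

Iteration 1:
  p = (-2 - (4)·1.000) / (8) = -0.750
  q = (4 - (1)·1.000) / (5) = 0.600

(-0.750, 0.600)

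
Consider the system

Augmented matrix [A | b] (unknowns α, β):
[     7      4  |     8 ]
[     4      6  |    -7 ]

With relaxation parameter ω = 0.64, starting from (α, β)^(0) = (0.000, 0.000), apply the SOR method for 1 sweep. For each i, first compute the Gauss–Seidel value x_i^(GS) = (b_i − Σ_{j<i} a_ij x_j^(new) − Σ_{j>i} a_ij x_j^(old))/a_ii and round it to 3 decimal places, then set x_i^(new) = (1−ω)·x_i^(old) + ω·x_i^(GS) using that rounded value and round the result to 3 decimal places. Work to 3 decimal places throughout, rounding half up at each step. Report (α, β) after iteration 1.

Iteration 1:
  α: GS value = (8 - (4)·0.000) / (7) = 1.143;  α ← (1−ω)·0.000 + ω·1.143 = 0.732
  β: GS value = (-7 - (4)·0.732) / (6) = -1.655;  β ← (1−ω)·0.000 + ω·-1.655 = -1.059

(0.732, -1.059)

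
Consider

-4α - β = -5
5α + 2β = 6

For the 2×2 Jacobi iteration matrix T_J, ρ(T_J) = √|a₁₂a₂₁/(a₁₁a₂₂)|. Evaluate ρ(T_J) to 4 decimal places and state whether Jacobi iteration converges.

a₁₂a₂₁/(a₁₁a₂₂) = (-1)·(5) / ((-4)·(2)) = 0.625000
ρ = √|0.625000| = √0.625000 = 0.7906
ρ < 1, so Jacobi converges

0.7906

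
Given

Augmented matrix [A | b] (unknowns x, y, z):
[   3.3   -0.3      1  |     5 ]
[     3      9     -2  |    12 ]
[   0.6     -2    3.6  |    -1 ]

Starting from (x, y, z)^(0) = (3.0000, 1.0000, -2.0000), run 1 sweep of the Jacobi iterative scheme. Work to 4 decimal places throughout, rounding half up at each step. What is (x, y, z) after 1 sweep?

Iteration 1:
  x = (5 - (-0.3)·1.0000 - (1)·-2.0000) / (3.3) = 2.2121
  y = (12 - (3)·3.0000 - (-2)·-2.0000) / (9) = -0.1111
  z = (-1 - (0.6)·3.0000 - (-2)·1.0000) / (3.6) = -0.2222

(2.2121, -0.1111, -0.2222)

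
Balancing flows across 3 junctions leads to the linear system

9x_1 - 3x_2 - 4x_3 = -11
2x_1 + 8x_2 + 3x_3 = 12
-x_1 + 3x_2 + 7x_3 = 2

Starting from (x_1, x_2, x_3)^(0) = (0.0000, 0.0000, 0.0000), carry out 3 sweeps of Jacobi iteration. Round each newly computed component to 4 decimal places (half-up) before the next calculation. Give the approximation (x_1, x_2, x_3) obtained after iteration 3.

Iteration 1:
  x_1 = (-11 - (-3)·0.0000 - (-4)·0.0000) / (9) = -1.2222
  x_2 = (12 - (2)·0.0000 - (3)·0.0000) / (8) = 1.5000
  x_3 = (2 - (-1)·0.0000 - (3)·0.0000) / (7) = 0.2857
Iteration 2:
  x_1 = (-11 - (-3)·1.5000 - (-4)·0.2857) / (9) = -0.5952
  x_2 = (12 - (2)·-1.2222 - (3)·0.2857) / (8) = 1.6984
  x_3 = (2 - (-1)·-1.2222 - (3)·1.5000) / (7) = -0.5317
Iteration 3:
  x_1 = (-11 - (-3)·1.6984 - (-4)·-0.5317) / (9) = -0.8924
  x_2 = (12 - (2)·-0.5952 - (3)·-0.5317) / (8) = 1.8482
  x_3 = (2 - (-1)·-0.5952 - (3)·1.6984) / (7) = -0.5272

(-0.8924, 1.8482, -0.5272)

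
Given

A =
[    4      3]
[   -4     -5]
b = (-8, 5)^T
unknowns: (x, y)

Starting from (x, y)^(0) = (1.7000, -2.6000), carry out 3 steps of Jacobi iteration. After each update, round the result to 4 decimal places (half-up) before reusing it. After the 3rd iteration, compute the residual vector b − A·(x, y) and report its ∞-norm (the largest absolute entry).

4.2000

Iteration 1:
  x = (-8 - (3)·-2.6000) / (4) = -0.0500
  y = (5 - (-4)·1.7000) / (-5) = -2.3600
Iteration 2:
  x = (-8 - (3)·-2.3600) / (4) = -0.2300
  y = (5 - (-4)·-0.0500) / (-5) = -0.9600
Iteration 3:
  x = (-8 - (3)·-0.9600) / (4) = -1.2800
  y = (5 - (-4)·-0.2300) / (-5) = -0.8160
Residual b − A·x = (-0.4320, -4.2000); ∞-norm = 4.2000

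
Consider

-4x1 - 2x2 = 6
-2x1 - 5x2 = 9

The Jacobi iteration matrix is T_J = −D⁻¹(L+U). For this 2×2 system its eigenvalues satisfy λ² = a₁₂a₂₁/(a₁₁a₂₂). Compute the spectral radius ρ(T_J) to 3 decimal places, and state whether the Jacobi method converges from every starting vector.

a₁₂a₂₁/(a₁₁a₂₂) = (-2)·(-2) / ((-4)·(-5)) = 0.200000
ρ = √|0.200000| = √0.200000 = 0.447
ρ < 1, so Jacobi converges

0.447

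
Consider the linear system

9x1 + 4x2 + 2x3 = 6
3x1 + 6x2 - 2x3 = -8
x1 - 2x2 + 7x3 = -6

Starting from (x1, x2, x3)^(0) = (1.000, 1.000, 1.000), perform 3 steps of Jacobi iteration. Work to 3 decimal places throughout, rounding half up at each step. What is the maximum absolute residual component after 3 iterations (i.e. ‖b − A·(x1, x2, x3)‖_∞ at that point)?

Iteration 1:
  x1 = (6 - (4)·1.000 - (2)·1.000) / (9) = 0.000
  x2 = (-8 - (3)·1.000 - (-2)·1.000) / (6) = -1.500
  x3 = (-6 - (1)·1.000 - (-2)·1.000) / (7) = -0.714
Iteration 2:
  x1 = (6 - (4)·-1.500 - (2)·-0.714) / (9) = 1.492
  x2 = (-8 - (3)·0.000 - (-2)·-0.714) / (6) = -1.571
  x3 = (-6 - (1)·0.000 - (-2)·-1.500) / (7) = -1.286
Iteration 3:
  x1 = (6 - (4)·-1.571 - (2)·-1.286) / (9) = 1.651
  x2 = (-8 - (3)·1.492 - (-2)·-1.286) / (6) = -2.508
  x3 = (-6 - (1)·1.492 - (-2)·-1.571) / (7) = -1.519
Residual b − A·x = (4.211, -0.943, -2.034); ∞-norm = 4.211

4.211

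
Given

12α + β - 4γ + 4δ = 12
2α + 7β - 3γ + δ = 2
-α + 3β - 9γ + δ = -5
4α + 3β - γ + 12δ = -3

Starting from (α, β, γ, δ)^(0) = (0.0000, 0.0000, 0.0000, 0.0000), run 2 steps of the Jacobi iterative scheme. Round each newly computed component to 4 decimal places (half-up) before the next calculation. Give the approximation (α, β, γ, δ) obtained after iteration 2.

Iteration 1:
  α = (12 - (1)·0.0000 - (-4)·0.0000 - (4)·0.0000) / (12) = 1.0000
  β = (2 - (2)·0.0000 - (-3)·0.0000 - (1)·0.0000) / (7) = 0.2857
  γ = (-5 - (-1)·0.0000 - (3)·0.0000 - (1)·0.0000) / (-9) = 0.5556
  δ = (-3 - (4)·0.0000 - (3)·0.0000 - (-1)·0.0000) / (12) = -0.2500
Iteration 2:
  α = (12 - (1)·0.2857 - (-4)·0.5556 - (4)·-0.2500) / (12) = 1.2447
  β = (2 - (2)·1.0000 - (-3)·0.5556 - (1)·-0.2500) / (7) = 0.2738
  γ = (-5 - (-1)·1.0000 - (3)·0.2857 - (1)·-0.2500) / (-9) = 0.5119
  δ = (-3 - (4)·1.0000 - (3)·0.2857 - (-1)·0.5556) / (12) = -0.6085

(1.2447, 0.2738, 0.5119, -0.6085)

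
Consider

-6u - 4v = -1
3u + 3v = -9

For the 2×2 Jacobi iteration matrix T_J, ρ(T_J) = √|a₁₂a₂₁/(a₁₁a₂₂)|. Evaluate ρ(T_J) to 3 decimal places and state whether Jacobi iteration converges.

a₁₂a₂₁/(a₁₁a₂₂) = (-4)·(3) / ((-6)·(3)) = 0.666667
ρ = √|0.666667| = √0.666667 = 0.816
ρ < 1, so Jacobi converges

0.816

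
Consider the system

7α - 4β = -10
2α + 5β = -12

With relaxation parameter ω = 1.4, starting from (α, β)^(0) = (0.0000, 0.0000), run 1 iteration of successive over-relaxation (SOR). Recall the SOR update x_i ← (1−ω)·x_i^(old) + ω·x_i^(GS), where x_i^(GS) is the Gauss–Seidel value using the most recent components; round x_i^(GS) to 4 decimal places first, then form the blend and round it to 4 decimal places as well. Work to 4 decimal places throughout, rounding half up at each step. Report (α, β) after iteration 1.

Iteration 1:
  α: GS value = (-10 - (-4)·0.0000) / (7) = -1.4286;  α ← (1−ω)·0.0000 + ω·-1.4286 = -2.0000
  β: GS value = (-12 - (2)·-2.0000) / (5) = -1.6000;  β ← (1−ω)·0.0000 + ω·-1.6000 = -2.2400

(-2.0000, -2.2400)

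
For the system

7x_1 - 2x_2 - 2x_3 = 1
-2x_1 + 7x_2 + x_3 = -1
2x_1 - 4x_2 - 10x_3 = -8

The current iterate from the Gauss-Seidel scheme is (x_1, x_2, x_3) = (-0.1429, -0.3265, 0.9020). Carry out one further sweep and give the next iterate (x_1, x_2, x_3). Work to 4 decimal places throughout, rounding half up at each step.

One sweep:
  x_1 = (1 - (-2)·-0.3265 - (-2)·0.9020) / (7) = 0.3073
  x_2 = (-1 - (-2)·0.3073 - (1)·0.9020) / (7) = -0.1839
  x_3 = (-8 - (2)·0.3073 - (-4)·-0.1839) / (-10) = 0.9350

(0.3073, -0.1839, 0.9350)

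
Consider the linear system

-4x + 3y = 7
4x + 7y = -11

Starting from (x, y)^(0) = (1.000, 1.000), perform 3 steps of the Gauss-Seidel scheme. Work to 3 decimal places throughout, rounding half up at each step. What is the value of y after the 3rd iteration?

Iteration 1:
  x = (7 - (3)·1.000) / (-4) = -1.000
  y = (-11 - (4)·-1.000) / (7) = -1.000
Iteration 2:
  x = (7 - (3)·-1.000) / (-4) = -2.500
  y = (-11 - (4)·-2.500) / (7) = -0.143
Iteration 3:
  x = (7 - (3)·-0.143) / (-4) = -1.857
  y = (-11 - (4)·-1.857) / (7) = -0.510

-0.510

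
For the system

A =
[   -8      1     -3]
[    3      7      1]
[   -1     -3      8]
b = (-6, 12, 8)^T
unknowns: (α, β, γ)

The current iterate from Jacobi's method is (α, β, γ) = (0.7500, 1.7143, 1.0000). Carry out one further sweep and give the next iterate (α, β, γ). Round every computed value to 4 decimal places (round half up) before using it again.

One sweep:
  α = (-6 - (1)·1.7143 - (-3)·1.0000) / (-8) = 0.5893
  β = (12 - (3)·0.7500 - (1)·1.0000) / (7) = 1.2500
  γ = (8 - (-1)·0.7500 - (-3)·1.7143) / (8) = 1.7366

(0.5893, 1.2500, 1.7366)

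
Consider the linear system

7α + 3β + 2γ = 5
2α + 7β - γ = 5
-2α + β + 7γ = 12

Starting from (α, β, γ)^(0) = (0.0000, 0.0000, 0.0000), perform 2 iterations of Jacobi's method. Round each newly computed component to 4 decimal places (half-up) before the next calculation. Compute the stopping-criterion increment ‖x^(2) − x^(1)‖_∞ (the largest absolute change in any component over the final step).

Iteration 1:
  α = (5 - (3)·0.0000 - (2)·0.0000) / (7) = 0.7143
  β = (5 - (2)·0.0000 - (-1)·0.0000) / (7) = 0.7143
  γ = (12 - (-2)·0.0000 - (1)·0.0000) / (7) = 1.7143
Iteration 2:
  α = (5 - (3)·0.7143 - (2)·1.7143) / (7) = -0.0816
  β = (5 - (2)·0.7143 - (-1)·1.7143) / (7) = 0.7551
  γ = (12 - (-2)·0.7143 - (1)·0.7143) / (7) = 1.8163
Change: (-0.7959, 0.0408, 0.1020) → max |·| = 0.7959

0.7959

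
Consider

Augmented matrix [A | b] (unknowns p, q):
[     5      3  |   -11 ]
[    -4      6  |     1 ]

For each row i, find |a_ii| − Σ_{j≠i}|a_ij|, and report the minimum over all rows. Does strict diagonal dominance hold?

row 1: |5| − (3) = 2
row 2: |6| − (4) = 2
minimum over rows = 2 → strictly diagonally dominant (convergence guaranteed)

2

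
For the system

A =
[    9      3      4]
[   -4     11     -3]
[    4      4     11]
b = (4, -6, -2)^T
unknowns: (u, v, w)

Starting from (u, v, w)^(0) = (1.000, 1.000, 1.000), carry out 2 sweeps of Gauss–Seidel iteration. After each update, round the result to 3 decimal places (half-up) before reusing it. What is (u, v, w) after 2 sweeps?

(0.539, -0.327, -0.259)

Iteration 1:
  u = (4 - (3)·1.000 - (4)·1.000) / (9) = -0.333
  v = (-6 - (-4)·-0.333 - (-3)·1.000) / (11) = -0.394
  w = (-2 - (4)·-0.333 - (4)·-0.394) / (11) = 0.083
Iteration 2:
  u = (4 - (3)·-0.394 - (4)·0.083) / (9) = 0.539
  v = (-6 - (-4)·0.539 - (-3)·0.083) / (11) = -0.327
  w = (-2 - (4)·0.539 - (4)·-0.327) / (11) = -0.259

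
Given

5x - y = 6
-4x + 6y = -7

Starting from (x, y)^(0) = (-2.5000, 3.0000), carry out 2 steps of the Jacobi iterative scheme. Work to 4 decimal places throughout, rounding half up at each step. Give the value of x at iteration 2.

0.6333

Iteration 1:
  x = (6 - (-1)·3.0000) / (5) = 1.8000
  y = (-7 - (-4)·-2.5000) / (6) = -2.8333
Iteration 2:
  x = (6 - (-1)·-2.8333) / (5) = 0.6333
  y = (-7 - (-4)·1.8000) / (6) = 0.0333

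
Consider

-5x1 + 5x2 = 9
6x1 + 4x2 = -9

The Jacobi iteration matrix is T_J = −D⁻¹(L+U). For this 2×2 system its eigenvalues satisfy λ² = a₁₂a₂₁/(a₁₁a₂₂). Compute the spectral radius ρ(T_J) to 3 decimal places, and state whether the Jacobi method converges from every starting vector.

a₁₂a₂₁/(a₁₁a₂₂) = (5)·(6) / ((-5)·(4)) = -1.500000
ρ = √|-1.500000| = √1.500000 = 1.225
ρ > 1, so Jacobi diverges

1.225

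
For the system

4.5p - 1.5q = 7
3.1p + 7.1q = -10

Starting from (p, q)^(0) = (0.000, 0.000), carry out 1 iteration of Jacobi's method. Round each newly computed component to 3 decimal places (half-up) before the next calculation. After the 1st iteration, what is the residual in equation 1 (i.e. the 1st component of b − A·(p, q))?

Iteration 1:
  p = (7 - (-1.5)·0.000) / (4.5) = 1.556
  q = (-10 - (3.1)·0.000) / (7.1) = -1.408
Residual b − A·x = (-2.114, -4.827)

-2.114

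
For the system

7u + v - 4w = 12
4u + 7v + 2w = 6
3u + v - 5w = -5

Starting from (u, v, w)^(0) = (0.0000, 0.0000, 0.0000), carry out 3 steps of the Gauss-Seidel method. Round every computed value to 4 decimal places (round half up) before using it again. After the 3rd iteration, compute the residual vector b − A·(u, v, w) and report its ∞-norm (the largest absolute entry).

Iteration 1:
  u = (12 - (1)·0.0000 - (-4)·0.0000) / (7) = 1.7143
  v = (6 - (4)·1.7143 - (2)·0.0000) / (7) = -0.1225
  w = (-5 - (3)·1.7143 - (1)·-0.1225) / (-5) = 2.0041
Iteration 2:
  u = (12 - (1)·-0.1225 - (-4)·2.0041) / (7) = 2.8770
  v = (6 - (4)·2.8770 - (2)·2.0041) / (7) = -1.3595
  w = (-5 - (3)·2.8770 - (1)·-1.3595) / (-5) = 2.4543
Iteration 3:
  u = (12 - (1)·-1.3595 - (-4)·2.4543) / (7) = 3.3110
  v = (6 - (4)·3.3110 - (2)·2.4543) / (7) = -1.7361
  w = (-5 - (3)·3.3110 - (1)·-1.7361) / (-5) = 2.6394
Residual b − A·x = (1.1167, -0.3701, 0.0001); ∞-norm = 1.1167

1.1167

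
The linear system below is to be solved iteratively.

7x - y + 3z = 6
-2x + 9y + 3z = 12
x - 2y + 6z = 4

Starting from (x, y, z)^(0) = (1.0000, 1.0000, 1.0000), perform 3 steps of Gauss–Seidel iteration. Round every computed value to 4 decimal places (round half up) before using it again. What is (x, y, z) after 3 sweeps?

Iteration 1:
  x = (6 - (-1)·1.0000 - (3)·1.0000) / (7) = 0.5714
  y = (12 - (-2)·0.5714 - (3)·1.0000) / (9) = 1.1270
  z = (4 - (1)·0.5714 - (-2)·1.1270) / (6) = 0.9471
Iteration 2:
  x = (6 - (-1)·1.1270 - (3)·0.9471) / (7) = 0.6122
  y = (12 - (-2)·0.6122 - (3)·0.9471) / (9) = 1.1537
  z = (4 - (1)·0.6122 - (-2)·1.1537) / (6) = 0.9492
Iteration 3:
  x = (6 - (-1)·1.1537 - (3)·0.9492) / (7) = 0.6152
  y = (12 - (-2)·0.6152 - (3)·0.9492) / (9) = 1.1536
  z = (4 - (1)·0.6152 - (-2)·1.1536) / (6) = 0.9487

(0.6152, 1.1536, 0.9487)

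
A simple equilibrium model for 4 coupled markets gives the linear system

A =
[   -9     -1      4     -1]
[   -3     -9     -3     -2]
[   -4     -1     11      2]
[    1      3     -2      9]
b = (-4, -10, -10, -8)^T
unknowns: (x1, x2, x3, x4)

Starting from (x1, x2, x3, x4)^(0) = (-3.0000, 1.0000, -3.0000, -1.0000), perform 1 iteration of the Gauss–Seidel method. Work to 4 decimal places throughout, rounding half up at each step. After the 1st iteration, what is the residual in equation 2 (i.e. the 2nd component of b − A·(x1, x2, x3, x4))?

4.8712

Iteration 1:
  x1 = (-4 - (-1)·1.0000 - (4)·-3.0000 - (-1)·-1.0000) / (-9) = -0.8889
  x2 = (-10 - (-3)·-0.8889 - (-3)·-3.0000 - (-2)·-1.0000) / (-9) = 2.6296
  x3 = (-10 - (-4)·-0.8889 - (-1)·2.6296 - (2)·-1.0000) / (11) = -0.8115
  x4 = (-8 - (1)·-0.8889 - (3)·2.6296 - (-2)·-0.8115) / (9) = -1.8470
Residual b − A·x = (-7.9715, 4.8712, 1.6945, 0.0001)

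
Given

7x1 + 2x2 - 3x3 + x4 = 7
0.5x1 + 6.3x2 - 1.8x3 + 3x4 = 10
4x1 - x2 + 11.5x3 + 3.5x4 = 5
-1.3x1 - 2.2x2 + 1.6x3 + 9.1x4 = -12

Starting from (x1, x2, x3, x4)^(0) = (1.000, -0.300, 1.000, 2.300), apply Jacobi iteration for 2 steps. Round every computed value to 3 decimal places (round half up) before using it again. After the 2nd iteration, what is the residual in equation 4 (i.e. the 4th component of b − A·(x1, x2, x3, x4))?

0.398

Iteration 1:
  x1 = (7 - (2)·-0.300 - (-3)·1.000 - (1)·2.300) / (7) = 1.186
  x2 = (10 - (0.5)·1.000 - (-1.8)·1.000 - (3)·2.300) / (6.3) = 0.698
  x3 = (5 - (4)·1.000 - (-1)·-0.300 - (3.5)·2.300) / (11.5) = -0.639
  x4 = (-12 - (-1.3)·1.000 - (-2.2)·-0.300 - (1.6)·1.000) / (9.1) = -1.424
Iteration 2:
  x1 = (7 - (2)·0.698 - (-3)·-0.639 - (1)·-1.424) / (7) = 0.730
  x2 = (10 - (0.5)·1.186 - (-1.8)·-0.639 - (3)·-1.424) / (6.3) = 1.989
  x3 = (5 - (4)·1.186 - (-1)·0.698 - (3.5)·-1.424) / (11.5) = 0.516
  x4 = (-12 - (-1.3)·1.186 - (-2.2)·0.698 - (1.6)·-0.639) / (9.1) = -0.868
Residual b − A·x = (0.328, 0.637, 1.173, 0.398)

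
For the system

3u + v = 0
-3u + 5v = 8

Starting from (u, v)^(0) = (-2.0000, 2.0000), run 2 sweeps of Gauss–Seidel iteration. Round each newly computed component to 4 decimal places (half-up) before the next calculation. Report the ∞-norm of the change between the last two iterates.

Iteration 1:
  u = (0 - (1)·2.0000) / (3) = -0.6667
  v = (8 - (-3)·-0.6667) / (5) = 1.2000
Iteration 2:
  u = (0 - (1)·1.2000) / (3) = -0.4000
  v = (8 - (-3)·-0.4000) / (5) = 1.3600
Change: (0.2667, 0.1600) → max |·| = 0.2667

0.2667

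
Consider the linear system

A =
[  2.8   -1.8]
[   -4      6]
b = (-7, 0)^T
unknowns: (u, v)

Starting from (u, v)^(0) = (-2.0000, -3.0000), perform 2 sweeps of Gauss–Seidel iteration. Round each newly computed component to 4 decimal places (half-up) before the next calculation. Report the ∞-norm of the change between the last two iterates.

0.0306

Iteration 1:
  u = (-7 - (-1.8)·-3.0000) / (2.8) = -4.4286
  v = (0 - (-4)·-4.4286) / (6) = -2.9524
Iteration 2:
  u = (-7 - (-1.8)·-2.9524) / (2.8) = -4.3980
  v = (0 - (-4)·-4.3980) / (6) = -2.9320
Change: (0.0306, 0.0204) → max |·| = 0.0306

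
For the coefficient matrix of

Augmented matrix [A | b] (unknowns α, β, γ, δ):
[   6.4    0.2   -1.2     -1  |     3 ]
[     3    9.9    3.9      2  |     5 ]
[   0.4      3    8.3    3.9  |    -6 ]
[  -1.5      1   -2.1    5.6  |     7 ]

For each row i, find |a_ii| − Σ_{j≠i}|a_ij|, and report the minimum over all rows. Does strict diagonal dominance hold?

1

row 1: |6.4| − (0.2+1.2+1) = 4
row 2: |9.9| − (3+3.9+2) = 1
row 3: |8.3| − (0.4+3+3.9) = 1
row 4: |5.6| − (1.5+1+2.1) = 1
minimum over rows = 1 → strictly diagonally dominant (convergence guaranteed)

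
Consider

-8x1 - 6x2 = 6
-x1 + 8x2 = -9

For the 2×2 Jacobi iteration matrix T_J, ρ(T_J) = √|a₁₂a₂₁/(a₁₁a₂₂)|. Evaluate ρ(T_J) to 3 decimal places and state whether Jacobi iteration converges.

a₁₂a₂₁/(a₁₁a₂₂) = (-6)·(-1) / ((-8)·(8)) = -0.093750
ρ = √|-0.093750| = √0.093750 = 0.306
ρ < 1, so Jacobi converges

0.306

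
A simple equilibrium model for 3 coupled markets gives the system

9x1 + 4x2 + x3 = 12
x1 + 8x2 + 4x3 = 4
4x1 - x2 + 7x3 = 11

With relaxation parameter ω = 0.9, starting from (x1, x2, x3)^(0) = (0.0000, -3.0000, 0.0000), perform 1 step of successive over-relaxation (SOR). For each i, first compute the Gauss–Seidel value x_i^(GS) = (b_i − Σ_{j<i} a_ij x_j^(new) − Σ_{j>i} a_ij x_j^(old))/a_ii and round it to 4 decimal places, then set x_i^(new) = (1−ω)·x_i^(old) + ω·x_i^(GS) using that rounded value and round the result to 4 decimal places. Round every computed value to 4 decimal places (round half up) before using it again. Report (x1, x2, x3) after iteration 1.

Iteration 1:
  x1: GS value = (12 - (4)·-3.0000 - (1)·0.0000) / (9) = 2.6667;  x1 ← (1−ω)·0.0000 + ω·2.6667 = 2.4000
  x2: GS value = (4 - (1)·2.4000 - (4)·0.0000) / (8) = 0.2000;  x2 ← (1−ω)·-3.0000 + ω·0.2000 = -0.1200
  x3: GS value = (11 - (4)·2.4000 - (-1)·-0.1200) / (7) = 0.1829;  x3 ← (1−ω)·0.0000 + ω·0.1829 = 0.1646

(2.4000, -0.1200, 0.1646)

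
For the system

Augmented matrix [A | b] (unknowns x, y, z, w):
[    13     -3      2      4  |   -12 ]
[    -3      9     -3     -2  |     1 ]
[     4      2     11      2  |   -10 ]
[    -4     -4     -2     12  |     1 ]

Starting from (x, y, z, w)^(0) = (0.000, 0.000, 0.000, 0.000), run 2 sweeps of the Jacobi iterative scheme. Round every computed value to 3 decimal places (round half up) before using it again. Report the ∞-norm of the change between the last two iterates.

Iteration 1:
  x = (-12 - (-3)·0.000 - (2)·0.000 - (4)·0.000) / (13) = -0.923
  y = (1 - (-3)·0.000 - (-3)·0.000 - (-2)·0.000) / (9) = 0.111
  z = (-10 - (4)·0.000 - (2)·0.000 - (2)·0.000) / (11) = -0.909
  w = (1 - (-4)·0.000 - (-4)·0.000 - (-2)·0.000) / (12) = 0.083
Iteration 2:
  x = (-12 - (-3)·0.111 - (2)·-0.909 - (4)·0.083) / (13) = -0.783
  y = (1 - (-3)·-0.923 - (-3)·-0.909 - (-2)·0.083) / (9) = -0.481
  z = (-10 - (4)·-0.923 - (2)·0.111 - (2)·0.083) / (11) = -0.609
  w = (1 - (-4)·-0.923 - (-4)·0.111 - (-2)·-0.909) / (12) = -0.339
Change: (0.140, -0.592, 0.300, -0.422) → max |·| = 0.592

0.592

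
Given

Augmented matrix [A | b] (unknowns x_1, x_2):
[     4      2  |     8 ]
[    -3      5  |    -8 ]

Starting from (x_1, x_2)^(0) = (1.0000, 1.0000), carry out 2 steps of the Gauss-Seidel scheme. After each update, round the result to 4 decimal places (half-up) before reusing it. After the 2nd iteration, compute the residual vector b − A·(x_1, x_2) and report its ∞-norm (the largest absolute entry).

Iteration 1:
  x_1 = (8 - (2)·1.0000) / (4) = 1.5000
  x_2 = (-8 - (-3)·1.5000) / (5) = -0.7000
Iteration 2:
  x_1 = (8 - (2)·-0.7000) / (4) = 2.3500
  x_2 = (-8 - (-3)·2.3500) / (5) = -0.1900
Residual b − A·x = (-1.0200, 0.0000); ∞-norm = 1.0200

1.0200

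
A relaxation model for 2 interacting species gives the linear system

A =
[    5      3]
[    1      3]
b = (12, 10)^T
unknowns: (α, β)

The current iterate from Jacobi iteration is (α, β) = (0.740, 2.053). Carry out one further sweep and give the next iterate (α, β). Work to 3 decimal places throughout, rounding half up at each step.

(1.168, 3.087)

One sweep:
  α = (12 - (3)·2.053) / (5) = 1.168
  β = (10 - (1)·0.740) / (3) = 3.087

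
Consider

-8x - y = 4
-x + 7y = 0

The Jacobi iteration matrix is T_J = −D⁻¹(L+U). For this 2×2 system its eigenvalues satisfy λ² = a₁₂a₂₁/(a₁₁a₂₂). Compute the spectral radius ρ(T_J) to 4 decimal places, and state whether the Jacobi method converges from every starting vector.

a₁₂a₂₁/(a₁₁a₂₂) = (-1)·(-1) / ((-8)·(7)) = -0.017857
ρ = √|-0.017857| = √0.017857 = 0.1336
ρ < 1, so Jacobi converges

0.1336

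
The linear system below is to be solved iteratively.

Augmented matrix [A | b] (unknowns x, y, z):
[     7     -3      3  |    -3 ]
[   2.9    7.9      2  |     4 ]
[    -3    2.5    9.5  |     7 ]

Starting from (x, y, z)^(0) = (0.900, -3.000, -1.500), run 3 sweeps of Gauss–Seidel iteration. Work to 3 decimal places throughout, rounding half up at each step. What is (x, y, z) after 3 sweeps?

Iteration 1:
  x = (-3 - (-3)·-3.000 - (3)·-1.500) / (7) = -1.071
  y = (4 - (2.9)·-1.071 - (2)·-1.500) / (7.9) = 1.279
  z = (7 - (-3)·-1.071 - (2.5)·1.279) / (9.5) = 0.062
Iteration 2:
  x = (-3 - (-3)·1.279 - (3)·0.062) / (7) = 0.093
  y = (4 - (2.9)·0.093 - (2)·0.062) / (7.9) = 0.456
  z = (7 - (-3)·0.093 - (2.5)·0.456) / (9.5) = 0.646
Iteration 3:
  x = (-3 - (-3)·0.456 - (3)·0.646) / (7) = -0.510
  y = (4 - (2.9)·-0.510 - (2)·0.646) / (7.9) = 0.530
  z = (7 - (-3)·-0.510 - (2.5)·0.530) / (9.5) = 0.436

(-0.510, 0.530, 0.436)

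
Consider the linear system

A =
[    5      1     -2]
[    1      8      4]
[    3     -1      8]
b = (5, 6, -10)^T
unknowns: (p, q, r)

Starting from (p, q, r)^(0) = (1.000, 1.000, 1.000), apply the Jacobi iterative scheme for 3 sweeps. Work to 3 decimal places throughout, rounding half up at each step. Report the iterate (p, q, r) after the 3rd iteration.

Iteration 1:
  p = (5 - (1)·1.000 - (-2)·1.000) / (5) = 1.200
  q = (6 - (1)·1.000 - (4)·1.000) / (8) = 0.125
  r = (-10 - (3)·1.000 - (-1)·1.000) / (8) = -1.500
Iteration 2:
  p = (5 - (1)·0.125 - (-2)·-1.500) / (5) = 0.375
  q = (6 - (1)·1.200 - (4)·-1.500) / (8) = 1.350
  r = (-10 - (3)·1.200 - (-1)·0.125) / (8) = -1.684
Iteration 3:
  p = (5 - (1)·1.350 - (-2)·-1.684) / (5) = 0.056
  q = (6 - (1)·0.375 - (4)·-1.684) / (8) = 1.545
  r = (-10 - (3)·0.375 - (-1)·1.350) / (8) = -1.222

(0.056, 1.545, -1.222)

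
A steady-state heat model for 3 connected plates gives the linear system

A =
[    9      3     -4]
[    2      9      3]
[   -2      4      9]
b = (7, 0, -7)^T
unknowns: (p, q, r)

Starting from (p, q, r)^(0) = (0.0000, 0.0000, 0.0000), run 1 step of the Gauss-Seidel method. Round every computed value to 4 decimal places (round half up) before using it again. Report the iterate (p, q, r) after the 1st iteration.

Iteration 1:
  p = (7 - (3)·0.0000 - (-4)·0.0000) / (9) = 0.7778
  q = (0 - (2)·0.7778 - (3)·0.0000) / (9) = -0.1728
  r = (-7 - (-2)·0.7778 - (4)·-0.1728) / (9) = -0.5281

(0.7778, -0.1728, -0.5281)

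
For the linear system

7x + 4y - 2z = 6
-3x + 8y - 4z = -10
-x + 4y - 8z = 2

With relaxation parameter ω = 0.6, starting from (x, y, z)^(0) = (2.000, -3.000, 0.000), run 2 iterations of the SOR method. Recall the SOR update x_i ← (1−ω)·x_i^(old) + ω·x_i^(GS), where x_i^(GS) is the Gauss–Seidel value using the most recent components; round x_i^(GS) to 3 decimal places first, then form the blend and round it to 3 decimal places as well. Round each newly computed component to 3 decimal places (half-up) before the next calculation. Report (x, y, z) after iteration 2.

(1.810, -1.137, -0.928)

Iteration 1:
  x: GS value = (6 - (4)·-3.000 - (-2)·0.000) / (7) = 2.571;  x ← (1−ω)·2.000 + ω·2.571 = 2.343
  y: GS value = (-10 - (-3)·2.343 - (-4)·0.000) / (8) = -0.371;  y ← (1−ω)·-3.000 + ω·-0.371 = -1.423
  z: GS value = (2 - (-1)·2.343 - (4)·-1.423) / (-8) = -1.254;  z ← (1−ω)·0.000 + ω·-1.254 = -0.752
Iteration 2:
  x: GS value = (6 - (4)·-1.423 - (-2)·-0.752) / (7) = 1.455;  x ← (1−ω)·2.343 + ω·1.455 = 1.810
  y: GS value = (-10 - (-3)·1.810 - (-4)·-0.752) / (8) = -0.947;  y ← (1−ω)·-1.423 + ω·-0.947 = -1.137
  z: GS value = (2 - (-1)·1.810 - (4)·-1.137) / (-8) = -1.045;  z ← (1−ω)·-0.752 + ω·-1.045 = -0.928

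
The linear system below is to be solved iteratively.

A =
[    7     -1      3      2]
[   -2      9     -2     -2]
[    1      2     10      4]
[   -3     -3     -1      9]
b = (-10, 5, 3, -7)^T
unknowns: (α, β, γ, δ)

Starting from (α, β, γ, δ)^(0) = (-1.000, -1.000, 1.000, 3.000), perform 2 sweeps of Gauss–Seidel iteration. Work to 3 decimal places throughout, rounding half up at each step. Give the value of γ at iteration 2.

Iteration 1:
  α = (-10 - (-1)·-1.000 - (3)·1.000 - (2)·3.000) / (7) = -2.857
  β = (5 - (-2)·-2.857 - (-2)·1.000 - (-2)·3.000) / (9) = 0.810
  γ = (3 - (1)·-2.857 - (2)·0.810 - (4)·3.000) / (10) = -0.776
  δ = (-7 - (-3)·-2.857 - (-3)·0.810 - (-1)·-0.776) / (9) = -1.546
Iteration 2:
  α = (-10 - (-1)·0.810 - (3)·-0.776 - (2)·-1.546) / (7) = -0.539
  β = (5 - (-2)·-0.539 - (-2)·-0.776 - (-2)·-1.546) / (9) = -0.080
  γ = (3 - (1)·-0.539 - (2)·-0.080 - (4)·-1.546) / (10) = 0.988
  δ = (-7 - (-3)·-0.539 - (-3)·-0.080 - (-1)·0.988) / (9) = -0.874

0.988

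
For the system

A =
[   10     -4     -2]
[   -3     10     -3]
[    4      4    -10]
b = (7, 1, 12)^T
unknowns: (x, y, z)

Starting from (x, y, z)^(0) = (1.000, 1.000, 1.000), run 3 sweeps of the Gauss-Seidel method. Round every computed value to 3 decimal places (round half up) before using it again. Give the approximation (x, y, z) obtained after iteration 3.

(0.667, 0.086, -0.899)

Iteration 1:
  x = (7 - (-4)·1.000 - (-2)·1.000) / (10) = 1.300
  y = (1 - (-3)·1.300 - (-3)·1.000) / (10) = 0.790
  z = (12 - (4)·1.300 - (4)·0.790) / (-10) = -0.364
Iteration 2:
  x = (7 - (-4)·0.790 - (-2)·-0.364) / (10) = 0.943
  y = (1 - (-3)·0.943 - (-3)·-0.364) / (10) = 0.274
  z = (12 - (4)·0.943 - (4)·0.274) / (-10) = -0.713
Iteration 3:
  x = (7 - (-4)·0.274 - (-2)·-0.713) / (10) = 0.667
  y = (1 - (-3)·0.667 - (-3)·-0.713) / (10) = 0.086
  z = (12 - (4)·0.667 - (4)·0.086) / (-10) = -0.899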